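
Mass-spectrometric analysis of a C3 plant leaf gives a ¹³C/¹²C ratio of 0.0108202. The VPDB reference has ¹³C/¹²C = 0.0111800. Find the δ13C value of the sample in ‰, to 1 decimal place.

δ13C = (R_sample / R_standard − 1) × 1000
R_sample / R_standard = 0.0108202 / 0.0111800 = 0.967818
δ13C = (0.967818 − 1) × 1000 = -32.18‰

-32.2‰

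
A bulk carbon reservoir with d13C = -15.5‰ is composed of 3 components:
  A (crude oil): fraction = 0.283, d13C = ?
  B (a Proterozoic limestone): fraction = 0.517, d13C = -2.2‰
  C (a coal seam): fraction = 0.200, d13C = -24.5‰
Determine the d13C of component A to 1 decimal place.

Isotope mass balance: δ_bulk = Σ fᵢ·δᵢ.
-15.5 = 0.283×δ_A + 0.517×(-2.2) + 0.200×(-24.5)
0.283·δ_A = -15.5 − (-6.037) = -9.463
δ_A = -9.463 / 0.283 = -33.44‰

-33.4‰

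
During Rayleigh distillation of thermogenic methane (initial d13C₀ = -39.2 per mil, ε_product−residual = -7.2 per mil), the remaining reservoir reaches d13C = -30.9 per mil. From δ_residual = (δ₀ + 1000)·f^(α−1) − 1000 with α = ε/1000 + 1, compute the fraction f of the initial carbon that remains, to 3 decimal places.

0.303

α − 1 = ε/1000 = -0.0072
(δ_res + 1000)/(δ₀ + 1000) = (-30.9 + 1000)/(-39.2 + 1000) = 969.1/960.8 = 1.008639
f = 1.008639^(1/-0.0072) = exp(ln(1.008639)/-0.0072) = exp(0.00860/-0.0072)
f = exp(-1.1947) = 0.3028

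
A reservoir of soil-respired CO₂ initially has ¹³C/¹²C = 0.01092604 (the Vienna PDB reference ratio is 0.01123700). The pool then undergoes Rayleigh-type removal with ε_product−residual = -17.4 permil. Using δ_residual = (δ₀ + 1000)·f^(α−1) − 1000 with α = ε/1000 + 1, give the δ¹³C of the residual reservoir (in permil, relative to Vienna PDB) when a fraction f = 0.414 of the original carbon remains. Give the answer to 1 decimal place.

-12.6 permil

δ₀ = (0.01092604/0.01123700 − 1)×1000 = (0.972327 − 1)×1000 = -27.673 permil
α − 1 = ε/1000 = -0.0174
f^(α−1) = 0.414^(-0.0174) = 1.015463
δ_res = (-27.673 + 1000) × 1.015463 − 1000 = 987.362 − 1000 = -12.64 permil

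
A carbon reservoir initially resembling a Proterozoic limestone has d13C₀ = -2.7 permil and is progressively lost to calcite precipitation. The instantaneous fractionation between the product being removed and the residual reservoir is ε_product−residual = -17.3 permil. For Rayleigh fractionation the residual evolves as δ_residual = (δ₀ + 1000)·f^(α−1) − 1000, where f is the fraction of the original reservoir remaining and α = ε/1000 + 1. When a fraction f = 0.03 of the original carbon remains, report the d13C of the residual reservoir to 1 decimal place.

Rayleigh residual: δ_res = (δ₀ + 1000)·f^(α−1) − 1000
α = ε/1000 + 1 = 0.98270, so α − 1 = -0.01730
f^(α−1) = 0.03^(-0.01730) = 1.062541
δ_res = (-2.7 + 1000) × 1.062541 − 1000 = 1059.672 − 1000 = 59.67 permil

59.7 permil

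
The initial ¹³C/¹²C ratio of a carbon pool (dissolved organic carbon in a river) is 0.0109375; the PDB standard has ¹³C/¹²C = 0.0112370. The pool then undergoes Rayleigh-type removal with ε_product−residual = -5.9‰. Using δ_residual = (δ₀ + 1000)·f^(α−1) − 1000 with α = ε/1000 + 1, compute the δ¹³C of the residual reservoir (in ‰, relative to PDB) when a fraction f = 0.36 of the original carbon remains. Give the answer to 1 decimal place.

-20.8‰

δ₀ = (0.0109375/0.0112370 − 1)×1000 = (0.973347 − 1)×1000 = -26.653‰
α − 1 = ε/1000 = -0.0059
f^(α−1) = 0.36^(-0.0059) = 1.006046
δ_res = (-26.653 + 1000) × 1.006046 − 1000 = 979.232 − 1000 = -20.77‰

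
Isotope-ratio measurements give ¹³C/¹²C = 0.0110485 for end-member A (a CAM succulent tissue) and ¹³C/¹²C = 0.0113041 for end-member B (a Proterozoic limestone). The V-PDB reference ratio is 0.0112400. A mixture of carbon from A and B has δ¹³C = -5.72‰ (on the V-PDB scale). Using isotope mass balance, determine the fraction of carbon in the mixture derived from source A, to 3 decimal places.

δ_A = (0.0110485/0.0112400 − 1)×1000 = (0.982963 − 1)×1000 = -17.037‰
δ_B = (0.0113041/0.0112400 − 1)×1000 = (1.005703 − 1)×1000 = 5.703‰
f_A = (δ_mix − δ_B)/(δ_A − δ_B) = (-5.72 − (5.703))/(-17.037 − (5.703))
f_A = -11.423 / -22.740 = 0.5023

0.502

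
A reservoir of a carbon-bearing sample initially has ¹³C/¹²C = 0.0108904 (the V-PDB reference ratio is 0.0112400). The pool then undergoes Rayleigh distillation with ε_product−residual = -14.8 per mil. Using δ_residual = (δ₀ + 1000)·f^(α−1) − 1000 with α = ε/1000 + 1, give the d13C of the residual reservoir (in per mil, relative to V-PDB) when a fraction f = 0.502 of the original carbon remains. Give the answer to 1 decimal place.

-21.2 per mil

δ₀ = (0.0108904/0.0112400 − 1)×1000 = (0.968897 − 1)×1000 = -31.103 per mil
α − 1 = ε/1000 = -0.0148
f^(α−1) = 0.502^(-0.0148) = 1.010252
δ_res = (-31.103 + 1000) × 1.010252 − 1000 = 978.830 − 1000 = -21.17 per mil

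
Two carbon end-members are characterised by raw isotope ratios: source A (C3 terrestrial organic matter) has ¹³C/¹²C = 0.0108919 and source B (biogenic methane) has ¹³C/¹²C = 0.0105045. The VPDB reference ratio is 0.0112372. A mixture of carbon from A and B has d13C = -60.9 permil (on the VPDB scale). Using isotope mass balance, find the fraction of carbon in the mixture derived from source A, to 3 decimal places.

δ_A = (0.0108919/0.0112372 − 1)×1000 = (0.969272 − 1)×1000 = -30.728 permil
δ_B = (0.0105045/0.0112372 − 1)×1000 = (0.934797 − 1)×1000 = -65.203 permil
f_A = (δ_mix − δ_B)/(δ_A − δ_B) = (-60.9 − (-65.203))/(-30.728 − (-65.203))
f_A = 4.303 / 34.475 = 0.1248

0.125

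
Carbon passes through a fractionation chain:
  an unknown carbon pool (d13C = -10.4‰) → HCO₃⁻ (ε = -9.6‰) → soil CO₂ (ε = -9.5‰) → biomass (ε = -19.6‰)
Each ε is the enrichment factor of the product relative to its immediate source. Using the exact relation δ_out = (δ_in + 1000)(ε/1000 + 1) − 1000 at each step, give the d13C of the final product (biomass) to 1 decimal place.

step 1: δ = (-10.40 + 1000)·(-9.6/1000 + 1) − 1000 = -19.90‰
step 2: δ = (-19.90 + 1000)·(-9.5/1000 + 1) − 1000 = -29.21‰
step 3: δ = (-29.21 + 1000)·(-19.6/1000 + 1) − 1000 = -48.24‰

-48.2‰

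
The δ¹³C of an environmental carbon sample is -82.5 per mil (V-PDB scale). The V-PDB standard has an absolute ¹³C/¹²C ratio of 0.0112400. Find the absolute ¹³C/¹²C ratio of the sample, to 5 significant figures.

R_sample = R_standard × (δ¹³C/1000 + 1)
R_sample = 0.0112400 × (-82.5/1000 + 1) = 0.0112400 × 0.917500
R_sample = 0.0103127

0.010313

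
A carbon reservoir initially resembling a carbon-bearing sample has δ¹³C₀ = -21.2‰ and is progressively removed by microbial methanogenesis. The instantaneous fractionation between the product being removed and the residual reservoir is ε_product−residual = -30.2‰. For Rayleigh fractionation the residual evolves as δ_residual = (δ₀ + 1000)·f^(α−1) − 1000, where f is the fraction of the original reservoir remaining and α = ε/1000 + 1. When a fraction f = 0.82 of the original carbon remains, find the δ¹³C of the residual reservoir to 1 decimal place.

-15.3‰

Rayleigh residual: δ_res = (δ₀ + 1000)·f^(α−1) − 1000
α = ε/1000 + 1 = 0.96980, so α − 1 = -0.03020
f^(α−1) = 0.82^(-0.03020) = 1.006011
δ_res = (-21.2 + 1000) × 1.006011 − 1000 = 984.684 − 1000 = -15.32‰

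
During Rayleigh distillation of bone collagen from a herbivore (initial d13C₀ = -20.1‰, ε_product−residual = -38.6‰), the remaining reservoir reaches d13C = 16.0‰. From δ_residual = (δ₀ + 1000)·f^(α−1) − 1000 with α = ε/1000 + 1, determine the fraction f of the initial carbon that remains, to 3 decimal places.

α − 1 = ε/1000 = -0.0386
(δ_res + 1000)/(δ₀ + 1000) = (16.0 + 1000)/(-20.1 + 1000) = 1016.0/979.9 = 1.036840
f = 1.036840^(1/-0.0386) = exp(ln(1.036840)/-0.0386) = exp(0.03618/-0.0386)
f = exp(-0.9373) = 0.3917

0.392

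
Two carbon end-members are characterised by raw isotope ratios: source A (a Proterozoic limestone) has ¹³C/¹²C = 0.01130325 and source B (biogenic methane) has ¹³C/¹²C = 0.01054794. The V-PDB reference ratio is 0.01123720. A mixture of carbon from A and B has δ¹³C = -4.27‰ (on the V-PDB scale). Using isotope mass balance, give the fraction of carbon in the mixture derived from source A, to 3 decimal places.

0.849

δ_A = (0.01130325/0.01123720 − 1)×1000 = (1.005878 − 1)×1000 = 5.878‰
δ_B = (0.01054794/0.01123720 − 1)×1000 = (0.938663 − 1)×1000 = -61.337‰
f_A = (δ_mix − δ_B)/(δ_A − δ_B) = (-4.27 − (-61.337))/(5.878 − (-61.337))
f_A = 57.067 / 67.215 = 0.8490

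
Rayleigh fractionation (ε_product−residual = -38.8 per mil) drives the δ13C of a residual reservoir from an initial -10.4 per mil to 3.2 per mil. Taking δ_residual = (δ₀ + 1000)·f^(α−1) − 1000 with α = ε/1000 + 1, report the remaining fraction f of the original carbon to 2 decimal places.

0.70

α − 1 = ε/1000 = -0.0388
(δ_res + 1000)/(δ₀ + 1000) = (3.2 + 1000)/(-10.4 + 1000) = 1003.2/989.6 = 1.013743
f = 1.013743^(1/-0.0388) = exp(ln(1.013743)/-0.0388) = exp(0.01365/-0.0388)
f = exp(-0.3518) = 0.7034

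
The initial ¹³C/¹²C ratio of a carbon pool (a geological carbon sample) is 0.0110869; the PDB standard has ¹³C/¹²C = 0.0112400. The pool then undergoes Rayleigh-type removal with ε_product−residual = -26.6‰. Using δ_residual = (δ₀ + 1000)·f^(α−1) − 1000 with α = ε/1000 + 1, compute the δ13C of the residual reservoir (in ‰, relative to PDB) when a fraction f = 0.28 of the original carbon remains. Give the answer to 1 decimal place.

δ₀ = (0.0110869/0.0112400 − 1)×1000 = (0.986379 − 1)×1000 = -13.621‰
α − 1 = ε/1000 = -0.0266
f^(α−1) = 0.28^(-0.0266) = 1.034441
δ_res = (-13.621 + 1000) × 1.034441 − 1000 = 1020.351 − 1000 = 20.35‰

20.4‰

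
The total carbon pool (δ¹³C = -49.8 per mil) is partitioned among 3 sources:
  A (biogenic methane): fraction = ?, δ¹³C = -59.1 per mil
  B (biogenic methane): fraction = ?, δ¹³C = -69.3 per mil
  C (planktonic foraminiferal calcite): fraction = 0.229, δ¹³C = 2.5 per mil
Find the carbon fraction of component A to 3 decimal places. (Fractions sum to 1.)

Let f_A and f_B be the unknown fractions; fractions sum to 1 so f_A + f_B = 0.771.
Mass balance: Σ fᵢ·δᵢ = δ_bulk ⇒ f_A·(-59.1) + f_B·(-69.3) = -49.8 − (0.573) = -50.372
Substitute f_B = 0.771 − f_A:
f_A·(-59.1 − -69.3) = -50.372 − 0.771×(-69.3) = 3.058
f_A = 3.058 / 10.2 = 0.2998

0.300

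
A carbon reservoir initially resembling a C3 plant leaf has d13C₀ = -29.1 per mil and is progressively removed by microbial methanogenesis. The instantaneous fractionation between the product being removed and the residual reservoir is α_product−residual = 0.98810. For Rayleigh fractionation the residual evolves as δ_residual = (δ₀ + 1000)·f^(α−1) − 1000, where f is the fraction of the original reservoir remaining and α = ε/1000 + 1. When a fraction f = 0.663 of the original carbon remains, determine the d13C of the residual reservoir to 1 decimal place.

Rayleigh residual: δ_res = (δ₀ + 1000)·f^(α−1) − 1000
α − 1 = -0.01190
f^(α−1) = 0.663^(-0.01190) = 1.004903
δ_res = (-29.1 + 1000) × 1.004903 − 1000 = 975.660 − 1000 = -24.34 per mil

-24.3 per mil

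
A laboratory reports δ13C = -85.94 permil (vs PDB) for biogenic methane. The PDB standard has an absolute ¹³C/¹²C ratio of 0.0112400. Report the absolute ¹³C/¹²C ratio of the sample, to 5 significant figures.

0.010274

R_sample = R_standard × (δ13C/1000 + 1)
R_sample = 0.0112400 × (-85.94/1000 + 1) = 0.0112400 × 0.914060
R_sample = 0.0102740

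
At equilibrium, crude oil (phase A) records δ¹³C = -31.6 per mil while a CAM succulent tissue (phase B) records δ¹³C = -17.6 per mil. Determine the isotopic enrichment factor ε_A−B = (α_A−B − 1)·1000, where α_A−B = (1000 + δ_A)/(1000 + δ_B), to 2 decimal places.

-14.25 per mil

α_A−B = (1000 + -31.6) / (1000 + -17.6) = 968.4 / 982.4 = 0.985749
ε_A−B = (0.985749 − 1) × 1000 = -14.251 per mil
(The approximation ε ≈ δ_A − δ_B would give -14.0 per mil.)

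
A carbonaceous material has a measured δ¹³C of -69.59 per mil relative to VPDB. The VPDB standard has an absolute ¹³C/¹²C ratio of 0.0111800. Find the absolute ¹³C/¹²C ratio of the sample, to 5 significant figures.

0.010402

R_sample = R_standard × (δ¹³C/1000 + 1)
R_sample = 0.0111800 × (-69.59/1000 + 1) = 0.0111800 × 0.930410
R_sample = 0.0104020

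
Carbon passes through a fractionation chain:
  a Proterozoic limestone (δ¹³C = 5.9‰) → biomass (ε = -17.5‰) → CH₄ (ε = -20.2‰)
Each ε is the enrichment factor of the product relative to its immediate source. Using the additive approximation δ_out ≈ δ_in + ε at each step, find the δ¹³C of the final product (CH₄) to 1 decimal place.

-31.8‰

step 1: δ ≈ 5.9 + (-17.5) = -11.6‰
step 2: δ ≈ -11.6 + (-20.2) = -31.8‰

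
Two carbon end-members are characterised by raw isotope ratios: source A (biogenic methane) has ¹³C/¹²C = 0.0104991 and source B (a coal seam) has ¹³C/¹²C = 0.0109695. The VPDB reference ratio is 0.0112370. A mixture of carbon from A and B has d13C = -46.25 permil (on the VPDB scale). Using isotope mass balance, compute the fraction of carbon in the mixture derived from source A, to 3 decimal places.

0.536

δ_A = (0.0104991/0.0112370 − 1)×1000 = (0.934333 − 1)×1000 = -65.667 permil
δ_B = (0.0109695/0.0112370 − 1)×1000 = (0.976195 − 1)×1000 = -23.805 permil
f_A = (δ_mix − δ_B)/(δ_A − δ_B) = (-46.25 − (-23.805))/(-65.667 − (-23.805))
f_A = -22.445 / -41.862 = 0.5362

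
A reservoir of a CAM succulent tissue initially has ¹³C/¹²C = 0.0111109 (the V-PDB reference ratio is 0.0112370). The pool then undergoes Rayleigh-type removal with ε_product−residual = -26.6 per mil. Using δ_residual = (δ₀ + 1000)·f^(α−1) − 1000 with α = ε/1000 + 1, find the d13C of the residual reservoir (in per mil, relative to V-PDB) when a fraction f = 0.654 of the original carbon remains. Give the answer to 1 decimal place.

0.0 per mil

δ₀ = (0.0111109/0.0112370 − 1)×1000 = (0.988778 − 1)×1000 = -11.222 per mil
α − 1 = ε/1000 = -0.0266
f^(α−1) = 0.654^(-0.0266) = 1.011360
δ_res = (-11.222 + 1000) × 1.011360 − 1000 = 1000.010 − 1000 = 0.01 per mil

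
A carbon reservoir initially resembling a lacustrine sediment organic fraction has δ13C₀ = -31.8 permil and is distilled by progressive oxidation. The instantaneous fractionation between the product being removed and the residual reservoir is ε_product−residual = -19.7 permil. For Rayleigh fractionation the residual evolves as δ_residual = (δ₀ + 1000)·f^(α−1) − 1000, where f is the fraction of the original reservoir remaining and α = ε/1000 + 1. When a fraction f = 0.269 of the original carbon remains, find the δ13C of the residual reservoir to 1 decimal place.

Rayleigh residual: δ_res = (δ₀ + 1000)·f^(α−1) − 1000
α = ε/1000 + 1 = 0.98030, so α − 1 = -0.01970
f^(α−1) = 0.269^(-0.01970) = 1.026204
δ_res = (-31.8 + 1000) × 1.026204 − 1000 = 993.571 − 1000 = -6.43 permil

-6.4 permil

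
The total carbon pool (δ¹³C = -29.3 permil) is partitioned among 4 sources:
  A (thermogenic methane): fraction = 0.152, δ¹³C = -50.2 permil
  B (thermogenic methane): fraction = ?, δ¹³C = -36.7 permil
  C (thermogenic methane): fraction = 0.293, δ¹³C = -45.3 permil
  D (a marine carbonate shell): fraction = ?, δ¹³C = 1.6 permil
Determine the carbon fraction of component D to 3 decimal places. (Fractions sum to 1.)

0.313

Let f_D and f_B be the unknown fractions; fractions sum to 1 so f_D + f_B = 0.555.
Mass balance: Σ fᵢ·δᵢ = δ_bulk ⇒ f_D·(1.6) + f_B·(-36.7) = -29.3 − (-20.903) = -8.397
Substitute f_B = 0.555 − f_D:
f_D·(1.6 − -36.7) = -8.397 − 0.555×(-36.7) = 11.972
f_D = 11.972 / 38.3 = 0.3126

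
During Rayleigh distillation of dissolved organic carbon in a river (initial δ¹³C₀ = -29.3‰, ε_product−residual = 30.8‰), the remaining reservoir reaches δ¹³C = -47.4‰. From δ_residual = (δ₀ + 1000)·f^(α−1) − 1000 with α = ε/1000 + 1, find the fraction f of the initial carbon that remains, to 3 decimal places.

0.543

α − 1 = ε/1000 = 0.0308
(δ_res + 1000)/(δ₀ + 1000) = (-47.4 + 1000)/(-29.3 + 1000) = 952.6/970.7 = 0.981354
f = 0.981354^(1/0.0308) = exp(ln(0.981354)/0.0308) = exp(-0.01882/0.0308)
f = exp(-0.6111) = 0.5427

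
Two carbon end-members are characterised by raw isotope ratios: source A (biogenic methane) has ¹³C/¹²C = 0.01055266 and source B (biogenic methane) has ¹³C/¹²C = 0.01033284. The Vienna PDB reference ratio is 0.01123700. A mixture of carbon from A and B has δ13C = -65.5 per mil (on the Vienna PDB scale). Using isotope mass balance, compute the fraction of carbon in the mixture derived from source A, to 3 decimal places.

0.765

δ_A = (0.01055266/0.01123700 − 1)×1000 = (0.939099 − 1)×1000 = -60.901 per mil
δ_B = (0.01033284/0.01123700 − 1)×1000 = (0.919537 − 1)×1000 = -80.463 per mil
f_A = (δ_mix − δ_B)/(δ_A − δ_B) = (-65.5 − (-80.463))/(-60.901 − (-80.463))
f_A = 14.963 / 19.562 = 0.7649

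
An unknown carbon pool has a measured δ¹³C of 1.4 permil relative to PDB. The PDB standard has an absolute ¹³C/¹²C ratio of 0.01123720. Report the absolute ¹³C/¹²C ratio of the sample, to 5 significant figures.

R_sample = R_standard × (δ¹³C/1000 + 1)
R_sample = 0.01123720 × (1.4/1000 + 1) = 0.01123720 × 1.001400
R_sample = 0.0112529

0.011253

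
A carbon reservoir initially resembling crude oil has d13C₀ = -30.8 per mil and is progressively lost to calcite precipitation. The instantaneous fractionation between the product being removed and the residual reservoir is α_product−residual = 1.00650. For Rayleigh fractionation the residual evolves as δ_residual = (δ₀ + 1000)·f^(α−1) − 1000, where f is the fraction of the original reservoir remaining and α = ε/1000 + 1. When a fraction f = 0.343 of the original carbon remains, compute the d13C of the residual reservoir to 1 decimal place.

-37.5 per mil

Rayleigh residual: δ_res = (δ₀ + 1000)·f^(α−1) − 1000
α − 1 = 0.00650
f^(α−1) = 0.343^(0.00650) = 0.993069
δ_res = (-30.8 + 1000) × 0.993069 − 1000 = 962.482 − 1000 = -37.52 per mil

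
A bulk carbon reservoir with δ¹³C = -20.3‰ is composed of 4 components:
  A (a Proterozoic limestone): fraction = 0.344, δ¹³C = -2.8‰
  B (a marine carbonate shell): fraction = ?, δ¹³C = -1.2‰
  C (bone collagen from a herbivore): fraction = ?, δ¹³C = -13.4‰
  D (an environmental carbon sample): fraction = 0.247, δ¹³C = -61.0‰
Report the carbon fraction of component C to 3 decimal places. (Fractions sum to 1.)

Let f_C and f_B be the unknown fractions; fractions sum to 1 so f_C + f_B = 0.409.
Mass balance: Σ fᵢ·δᵢ = δ_bulk ⇒ f_C·(-13.4) + f_B·(-1.2) = -20.3 − (-16.030) = -4.270
Substitute f_B = 0.409 − f_C:
f_C·(-13.4 − -1.2) = -4.270 − 0.409×(-1.2) = -3.779
f_C = -3.779 / -12.2 = 0.3098

0.310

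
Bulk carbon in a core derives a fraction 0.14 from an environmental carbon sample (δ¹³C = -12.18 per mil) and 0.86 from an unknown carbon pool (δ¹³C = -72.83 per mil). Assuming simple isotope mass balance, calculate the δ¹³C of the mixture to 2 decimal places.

δ_mix = f_A·δ_A + f_B·δ_B
δ_mix = 0.14 × (-12.18) + 0.86 × (-72.83)
δ_mix = -1.705 + -62.634 = -64.339 per mil

-64.34 per mil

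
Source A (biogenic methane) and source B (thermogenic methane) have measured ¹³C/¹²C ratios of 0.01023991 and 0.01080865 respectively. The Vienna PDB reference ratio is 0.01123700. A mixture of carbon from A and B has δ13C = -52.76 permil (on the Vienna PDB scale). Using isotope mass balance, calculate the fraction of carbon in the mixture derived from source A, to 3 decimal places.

δ_A = (0.01023991/0.01123700 − 1)×1000 = (0.911267 − 1)×1000 = -88.733 permil
δ_B = (0.01080865/0.01123700 − 1)×1000 = (0.961880 − 1)×1000 = -38.120 permil
f_A = (δ_mix − δ_B)/(δ_A − δ_B) = (-52.76 − (-38.120))/(-88.733 − (-38.120))
f_A = -14.640 / -50.613 = 0.2893

0.289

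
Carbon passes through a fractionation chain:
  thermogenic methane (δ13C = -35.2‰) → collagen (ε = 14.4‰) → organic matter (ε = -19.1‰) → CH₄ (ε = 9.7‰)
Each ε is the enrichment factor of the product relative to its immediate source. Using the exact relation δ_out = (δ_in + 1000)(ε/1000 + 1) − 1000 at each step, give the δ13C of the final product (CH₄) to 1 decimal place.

step 1: δ = (-35.20 + 1000)·(14.4/1000 + 1) − 1000 = -21.31‰
step 2: δ = (-21.31 + 1000)·(-19.1/1000 + 1) − 1000 = -40.00‰
step 3: δ = (-40.00 + 1000)·(9.7/1000 + 1) − 1000 = -30.69‰

-30.7‰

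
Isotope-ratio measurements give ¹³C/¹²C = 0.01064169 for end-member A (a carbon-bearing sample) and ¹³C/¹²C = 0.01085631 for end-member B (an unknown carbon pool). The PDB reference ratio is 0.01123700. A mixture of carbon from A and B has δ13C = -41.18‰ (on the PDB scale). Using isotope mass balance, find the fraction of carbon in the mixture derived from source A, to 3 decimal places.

0.382

δ_A = (0.01064169/0.01123700 − 1)×1000 = (0.947022 − 1)×1000 = -52.978‰
δ_B = (0.01085631/0.01123700 − 1)×1000 = (0.966122 − 1)×1000 = -33.878‰
f_A = (δ_mix − δ_B)/(δ_A − δ_B) = (-41.18 − (-33.878))/(-52.978 − (-33.878))
f_A = -7.302 / -19.099 = 0.3823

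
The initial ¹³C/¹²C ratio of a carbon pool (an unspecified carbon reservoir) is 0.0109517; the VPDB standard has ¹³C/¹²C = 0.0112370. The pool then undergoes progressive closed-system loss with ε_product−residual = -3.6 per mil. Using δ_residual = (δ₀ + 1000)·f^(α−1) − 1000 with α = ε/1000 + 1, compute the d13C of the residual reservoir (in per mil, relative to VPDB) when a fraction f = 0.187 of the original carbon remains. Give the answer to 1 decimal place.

-19.5 per mil

δ₀ = (0.0109517/0.0112370 − 1)×1000 = (0.974611 − 1)×1000 = -25.389 per mil
α − 1 = ε/1000 = -0.0036
f^(α−1) = 0.187^(-0.0036) = 1.006054
δ_res = (-25.389 + 1000) × 1.006054 − 1000 = 980.511 − 1000 = -19.49 per mil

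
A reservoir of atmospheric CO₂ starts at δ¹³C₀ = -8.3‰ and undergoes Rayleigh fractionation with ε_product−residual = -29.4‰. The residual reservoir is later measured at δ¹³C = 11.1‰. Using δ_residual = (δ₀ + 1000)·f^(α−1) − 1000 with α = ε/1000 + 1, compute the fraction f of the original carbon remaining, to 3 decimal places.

α − 1 = ε/1000 = -0.0294
(δ_res + 1000)/(δ₀ + 1000) = (11.1 + 1000)/(-8.3 + 1000) = 1011.1/991.7 = 1.019562
f = 1.019562^(1/-0.0294) = exp(ln(1.019562)/-0.0294) = exp(0.01937/-0.0294)
f = exp(-0.6590) = 0.5174

0.517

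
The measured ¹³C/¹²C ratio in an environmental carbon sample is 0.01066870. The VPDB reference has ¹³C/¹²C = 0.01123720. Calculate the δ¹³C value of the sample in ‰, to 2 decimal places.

δ¹³C = (R_sample / R_standard − 1) × 1000
R_sample / R_standard = 0.01066870 / 0.01123720 = 0.949409
δ¹³C = (0.949409 − 1) × 1000 = -50.591‰

-50.59‰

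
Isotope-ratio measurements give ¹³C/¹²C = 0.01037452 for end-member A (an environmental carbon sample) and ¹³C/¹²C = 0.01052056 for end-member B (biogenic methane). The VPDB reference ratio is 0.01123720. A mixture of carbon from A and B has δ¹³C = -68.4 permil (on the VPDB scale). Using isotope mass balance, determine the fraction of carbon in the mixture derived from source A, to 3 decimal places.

0.356

δ_A = (0.01037452/0.01123720 − 1)×1000 = (0.923230 − 1)×1000 = -76.770 permil
δ_B = (0.01052056/0.01123720 − 1)×1000 = (0.936226 − 1)×1000 = -63.774 permil
f_A = (δ_mix − δ_B)/(δ_A − δ_B) = (-68.4 − (-63.774))/(-76.770 − (-63.774))
f_A = -4.626 / -12.996 = 0.3560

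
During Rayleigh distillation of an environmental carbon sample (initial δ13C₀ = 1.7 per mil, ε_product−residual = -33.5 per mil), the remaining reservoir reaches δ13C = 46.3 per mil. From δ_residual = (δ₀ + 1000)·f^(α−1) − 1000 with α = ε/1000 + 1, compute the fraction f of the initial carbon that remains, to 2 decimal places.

0.27

α − 1 = ε/1000 = -0.0335
(δ_res + 1000)/(δ₀ + 1000) = (46.3 + 1000)/(1.7 + 1000) = 1046.3/1001.7 = 1.044524
f = 1.044524^(1/-0.0335) = exp(ln(1.044524)/-0.0335) = exp(0.04356/-0.0335)
f = exp(-1.3003) = 0.2724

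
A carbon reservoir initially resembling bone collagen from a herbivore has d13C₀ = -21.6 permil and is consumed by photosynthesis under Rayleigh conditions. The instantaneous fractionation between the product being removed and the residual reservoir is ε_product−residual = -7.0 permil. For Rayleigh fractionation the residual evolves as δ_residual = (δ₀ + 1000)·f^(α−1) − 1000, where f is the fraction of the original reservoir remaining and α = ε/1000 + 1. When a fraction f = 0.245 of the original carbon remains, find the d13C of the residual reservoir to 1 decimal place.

Rayleigh residual: δ_res = (δ₀ + 1000)·f^(α−1) − 1000
α = ε/1000 + 1 = 0.99300, so α − 1 = -0.00700
f^(α−1) = 0.245^(-0.00700) = 1.009894
δ_res = (-21.6 + 1000) × 1.009894 − 1000 = 988.080 − 1000 = -11.92 permil

-11.9 permil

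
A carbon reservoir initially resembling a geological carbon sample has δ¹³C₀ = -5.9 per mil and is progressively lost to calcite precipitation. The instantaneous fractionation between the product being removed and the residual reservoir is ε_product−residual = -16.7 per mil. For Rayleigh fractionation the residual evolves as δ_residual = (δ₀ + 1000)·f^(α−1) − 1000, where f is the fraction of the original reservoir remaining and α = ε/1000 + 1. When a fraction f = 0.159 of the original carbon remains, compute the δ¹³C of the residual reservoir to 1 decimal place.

Rayleigh residual: δ_res = (δ₀ + 1000)·f^(α−1) − 1000
α = ε/1000 + 1 = 0.98330, so α − 1 = -0.01670
f^(α−1) = 0.159^(-0.01670) = 1.031185
δ_res = (-5.9 + 1000) × 1.031185 − 1000 = 1025.101 − 1000 = 25.10 per mil

25.1 per mil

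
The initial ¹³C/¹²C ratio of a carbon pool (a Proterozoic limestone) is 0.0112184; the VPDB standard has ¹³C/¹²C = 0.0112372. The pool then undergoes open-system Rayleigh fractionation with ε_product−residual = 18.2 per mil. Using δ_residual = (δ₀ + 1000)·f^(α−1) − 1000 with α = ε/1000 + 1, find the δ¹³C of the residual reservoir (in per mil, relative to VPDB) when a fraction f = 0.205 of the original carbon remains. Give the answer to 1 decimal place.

δ₀ = (0.0112184/0.0112372 − 1)×1000 = (0.998327 − 1)×1000 = -1.673 per mil
α − 1 = ε/1000 = 0.0182
f^(α−1) = 0.205^(0.0182) = 0.971570
δ_res = (-1.673 + 1000) × 0.971570 − 1000 = 969.944 − 1000 = -30.06 per mil

-30.1 per mil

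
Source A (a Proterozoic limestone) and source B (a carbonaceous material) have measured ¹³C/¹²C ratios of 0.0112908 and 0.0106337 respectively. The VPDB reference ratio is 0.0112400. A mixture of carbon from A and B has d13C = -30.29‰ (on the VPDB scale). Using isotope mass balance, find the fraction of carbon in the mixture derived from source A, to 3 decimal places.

0.405

δ_A = (0.0112908/0.0112400 − 1)×1000 = (1.004520 − 1)×1000 = 4.520‰
δ_B = (0.0106337/0.0112400 − 1)×1000 = (0.946059 − 1)×1000 = -53.941‰
f_A = (δ_mix − δ_B)/(δ_A − δ_B) = (-30.29 − (-53.941))/(4.520 − (-53.941))
f_A = 23.651 / 58.461 = 0.4046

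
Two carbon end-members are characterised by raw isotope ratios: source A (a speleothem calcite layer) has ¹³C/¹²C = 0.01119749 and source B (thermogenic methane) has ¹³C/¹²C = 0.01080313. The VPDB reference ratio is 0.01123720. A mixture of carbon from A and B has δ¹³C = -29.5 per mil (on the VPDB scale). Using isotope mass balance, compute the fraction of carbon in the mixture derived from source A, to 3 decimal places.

δ_A = (0.01119749/0.01123720 − 1)×1000 = (0.996466 − 1)×1000 = -3.534 per mil
δ_B = (0.01080313/0.01123720 − 1)×1000 = (0.961372 − 1)×1000 = -38.628 per mil
f_A = (δ_mix − δ_B)/(δ_A − δ_B) = (-29.5 − (-38.628))/(-3.534 − (-38.628))
f_A = 9.128 / 35.094 = 0.2601

0.260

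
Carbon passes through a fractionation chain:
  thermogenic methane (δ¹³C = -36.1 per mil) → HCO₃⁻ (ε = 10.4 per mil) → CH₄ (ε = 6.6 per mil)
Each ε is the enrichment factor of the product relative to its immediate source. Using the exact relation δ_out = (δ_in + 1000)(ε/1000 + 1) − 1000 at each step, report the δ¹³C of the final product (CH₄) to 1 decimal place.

step 1: δ = (-36.10 + 1000)·(10.4/1000 + 1) − 1000 = -26.08 per mil
step 2: δ = (-26.08 + 1000)·(6.6/1000 + 1) − 1000 = -19.65 per mil

-19.6 per mil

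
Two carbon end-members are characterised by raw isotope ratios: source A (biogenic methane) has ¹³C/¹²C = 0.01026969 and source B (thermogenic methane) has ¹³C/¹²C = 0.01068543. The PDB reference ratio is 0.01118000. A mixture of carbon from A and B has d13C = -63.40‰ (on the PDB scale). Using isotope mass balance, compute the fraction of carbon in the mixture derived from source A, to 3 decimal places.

0.515

δ_A = (0.01026969/0.01118000 − 1)×1000 = (0.918577 − 1)×1000 = -81.423‰
δ_B = (0.01068543/0.01118000 − 1)×1000 = (0.955763 − 1)×1000 = -44.237‰
f_A = (δ_mix − δ_B)/(δ_A − δ_B) = (-63.40 − (-44.237))/(-81.423 − (-44.237))
f_A = -19.163 / -37.186 = 0.5153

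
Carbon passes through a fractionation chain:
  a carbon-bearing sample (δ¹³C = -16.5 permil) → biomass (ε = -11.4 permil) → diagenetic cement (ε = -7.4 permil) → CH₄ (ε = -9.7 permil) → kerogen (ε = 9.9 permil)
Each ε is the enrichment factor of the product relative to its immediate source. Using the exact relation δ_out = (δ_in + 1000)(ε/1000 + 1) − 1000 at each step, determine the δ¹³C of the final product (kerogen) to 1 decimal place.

step 1: δ = (-16.50 + 1000)·(-11.4/1000 + 1) − 1000 = -27.71 permil
step 2: δ = (-27.71 + 1000)·(-7.4/1000 + 1) − 1000 = -34.91 permil
step 3: δ = (-34.91 + 1000)·(-9.7/1000 + 1) − 1000 = -44.27 permil
step 4: δ = (-44.27 + 1000)·(9.9/1000 + 1) − 1000 = -34.81 permil

-34.8 permil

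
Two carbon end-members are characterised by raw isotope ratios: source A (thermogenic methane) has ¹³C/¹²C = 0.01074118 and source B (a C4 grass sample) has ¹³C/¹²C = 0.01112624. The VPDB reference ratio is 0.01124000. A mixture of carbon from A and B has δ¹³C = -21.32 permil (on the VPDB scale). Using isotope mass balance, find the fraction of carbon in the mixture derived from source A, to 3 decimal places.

δ_A = (0.01074118/0.01124000 − 1)×1000 = (0.955621 − 1)×1000 = -44.379 permil
δ_B = (0.01112624/0.01124000 − 1)×1000 = (0.989879 − 1)×1000 = -10.121 permil
f_A = (δ_mix − δ_B)/(δ_A − δ_B) = (-21.32 − (-10.121))/(-44.379 − (-10.121))
f_A = -11.199 / -34.258 = 0.3269

0.327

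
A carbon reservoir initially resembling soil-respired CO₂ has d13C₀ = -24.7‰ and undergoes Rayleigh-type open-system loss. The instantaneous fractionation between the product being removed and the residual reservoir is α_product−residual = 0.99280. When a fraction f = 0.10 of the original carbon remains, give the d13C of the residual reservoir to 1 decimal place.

Rayleigh residual: δ_res = (δ₀ + 1000)·f^(α−1) − 1000
α − 1 = -0.00720
f^(α−1) = 0.10^(-0.00720) = 1.016717
δ_res = (-24.7 + 1000) × 1.016717 − 1000 = 991.604 − 1000 = -8.40‰

-8.4‰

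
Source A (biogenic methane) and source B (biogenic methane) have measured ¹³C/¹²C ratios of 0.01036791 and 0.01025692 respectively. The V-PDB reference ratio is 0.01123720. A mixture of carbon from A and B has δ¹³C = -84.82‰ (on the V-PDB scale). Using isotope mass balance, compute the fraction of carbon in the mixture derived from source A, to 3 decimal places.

δ_A = (0.01036791/0.01123720 − 1)×1000 = (0.922642 − 1)×1000 = -77.358‰
δ_B = (0.01025692/0.01123720 − 1)×1000 = (0.912765 − 1)×1000 = -87.235‰
f_A = (δ_mix − δ_B)/(δ_A − δ_B) = (-84.82 − (-87.235))/(-77.358 − (-87.235))
f_A = 2.415 / 9.877 = 0.2445

0.245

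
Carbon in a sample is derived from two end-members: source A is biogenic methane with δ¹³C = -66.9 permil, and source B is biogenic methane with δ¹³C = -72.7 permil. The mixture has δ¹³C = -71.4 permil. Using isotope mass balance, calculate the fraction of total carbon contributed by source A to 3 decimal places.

δ_mix = f_A·δ_A + (1 − f_A)·δ_B  ⇒  f_A = (δ_mix − δ_B)/(δ_A − δ_B)
f_A = (-71.4 − (-72.7)) / (-66.9 − (-72.7))
f_A = 1.3 / 5.8 = 0.2241

0.224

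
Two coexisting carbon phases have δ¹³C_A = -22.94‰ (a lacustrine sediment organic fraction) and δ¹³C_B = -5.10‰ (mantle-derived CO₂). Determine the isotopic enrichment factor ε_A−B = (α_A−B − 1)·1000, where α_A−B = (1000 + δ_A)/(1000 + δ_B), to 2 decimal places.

-17.93‰

α_A−B = (1000 + -22.94) / (1000 + -5.10) = 977.06 / 994.90 = 0.982069
ε_A−B = (0.982069 − 1) × 1000 = -17.931‰
(The approximation ε ≈ δ_A − δ_B would give -17.84‰.)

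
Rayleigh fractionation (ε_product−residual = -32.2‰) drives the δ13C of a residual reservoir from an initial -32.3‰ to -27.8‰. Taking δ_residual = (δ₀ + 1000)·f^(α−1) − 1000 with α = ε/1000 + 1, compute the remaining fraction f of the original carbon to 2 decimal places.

0.87

α − 1 = ε/1000 = -0.0322
(δ_res + 1000)/(δ₀ + 1000) = (-27.8 + 1000)/(-32.3 + 1000) = 972.2/967.7 = 1.004650
f = 1.004650^(1/-0.0322) = exp(ln(1.004650)/-0.0322) = exp(0.00464/-0.0322)
f = exp(-0.1441) = 0.8658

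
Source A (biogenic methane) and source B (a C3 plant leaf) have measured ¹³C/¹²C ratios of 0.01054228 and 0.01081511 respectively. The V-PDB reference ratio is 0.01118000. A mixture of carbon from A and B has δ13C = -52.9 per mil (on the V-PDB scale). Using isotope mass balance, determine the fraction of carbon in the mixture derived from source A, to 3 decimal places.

δ_A = (0.01054228/0.01118000 − 1)×1000 = (0.942959 − 1)×1000 = -57.041 per mil
δ_B = (0.01081511/0.01118000 − 1)×1000 = (0.967362 − 1)×1000 = -32.638 per mil
f_A = (δ_mix − δ_B)/(δ_A − δ_B) = (-52.9 − (-32.638))/(-57.041 − (-32.638))
f_A = -20.262 / -24.403 = 0.8303

0.830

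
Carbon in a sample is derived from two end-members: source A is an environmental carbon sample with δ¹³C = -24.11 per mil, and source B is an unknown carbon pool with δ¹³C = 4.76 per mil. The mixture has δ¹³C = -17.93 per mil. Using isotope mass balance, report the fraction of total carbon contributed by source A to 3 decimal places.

0.786

δ_mix = f_A·δ_A + (1 − f_A)·δ_B  ⇒  f_A = (δ_mix − δ_B)/(δ_A − δ_B)
f_A = (-17.93 − (4.76)) / (-24.11 − (4.76))
f_A = -22.69 / -28.87 = 0.7859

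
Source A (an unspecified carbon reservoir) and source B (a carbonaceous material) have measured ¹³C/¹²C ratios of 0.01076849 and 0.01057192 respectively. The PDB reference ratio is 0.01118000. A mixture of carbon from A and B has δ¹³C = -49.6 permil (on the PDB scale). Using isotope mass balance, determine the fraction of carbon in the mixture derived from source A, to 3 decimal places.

0.272

δ_A = (0.01076849/0.01118000 − 1)×1000 = (0.963192 − 1)×1000 = -36.808 permil
δ_B = (0.01057192/0.01118000 − 1)×1000 = (0.945610 − 1)×1000 = -54.390 permil
f_A = (δ_mix − δ_B)/(δ_A − δ_B) = (-49.6 − (-54.390))/(-36.808 − (-54.390))
f_A = 4.790 / 17.582 = 0.2724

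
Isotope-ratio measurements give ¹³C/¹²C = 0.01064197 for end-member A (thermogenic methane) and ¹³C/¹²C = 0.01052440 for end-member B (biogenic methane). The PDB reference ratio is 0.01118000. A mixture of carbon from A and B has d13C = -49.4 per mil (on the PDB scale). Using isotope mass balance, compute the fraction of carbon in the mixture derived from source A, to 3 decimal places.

0.879

δ_A = (0.01064197/0.01118000 − 1)×1000 = (0.951876 − 1)×1000 = -48.124 per mil
δ_B = (0.01052440/0.01118000 − 1)×1000 = (0.941360 − 1)×1000 = -58.640 per mil
f_A = (δ_mix − δ_B)/(δ_A − δ_B) = (-49.4 − (-58.640))/(-48.124 − (-58.640))
f_A = 9.240 / 10.516 = 0.8787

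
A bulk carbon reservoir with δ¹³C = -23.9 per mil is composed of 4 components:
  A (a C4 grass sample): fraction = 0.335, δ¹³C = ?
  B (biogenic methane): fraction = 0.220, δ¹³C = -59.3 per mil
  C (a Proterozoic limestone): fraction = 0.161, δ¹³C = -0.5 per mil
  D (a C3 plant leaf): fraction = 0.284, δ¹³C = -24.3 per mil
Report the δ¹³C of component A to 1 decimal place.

Isotope mass balance: δ_bulk = Σ fᵢ·δᵢ.
-23.9 = 0.335×δ_A + 0.220×(-59.3) + 0.161×(-0.5) + 0.284×(-24.3)
0.335·δ_A = -23.9 − (-20.028) = -3.872
δ_A = -3.872 / 0.335 = -11.56 per mil

-11.6 per mil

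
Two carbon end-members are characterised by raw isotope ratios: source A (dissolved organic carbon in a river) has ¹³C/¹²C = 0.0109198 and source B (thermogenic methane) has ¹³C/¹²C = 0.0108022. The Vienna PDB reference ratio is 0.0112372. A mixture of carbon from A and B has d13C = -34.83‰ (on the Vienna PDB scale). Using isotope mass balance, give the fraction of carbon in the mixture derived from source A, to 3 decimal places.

δ_A = (0.0109198/0.0112372 − 1)×1000 = (0.971755 − 1)×1000 = -28.245‰
δ_B = (0.0108022/0.0112372 − 1)×1000 = (0.961289 − 1)×1000 = -38.711‰
f_A = (δ_mix − δ_B)/(δ_A − δ_B) = (-34.83 − (-38.711))/(-28.245 − (-38.711))
f_A = 3.881 / 10.465 = 0.3708

0.371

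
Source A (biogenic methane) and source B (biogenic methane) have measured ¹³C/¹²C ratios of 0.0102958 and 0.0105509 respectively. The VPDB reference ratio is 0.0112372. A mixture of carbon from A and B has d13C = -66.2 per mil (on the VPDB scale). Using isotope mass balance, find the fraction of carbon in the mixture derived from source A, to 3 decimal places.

0.226

δ_A = (0.0102958/0.0112372 − 1)×1000 = (0.916225 − 1)×1000 = -83.775 per mil
δ_B = (0.0105509/0.0112372 − 1)×1000 = (0.938926 − 1)×1000 = -61.074 per mil
f_A = (δ_mix − δ_B)/(δ_A − δ_B) = (-66.2 − (-61.074))/(-83.775 − (-61.074))
f_A = -5.126 / -22.701 = 0.2258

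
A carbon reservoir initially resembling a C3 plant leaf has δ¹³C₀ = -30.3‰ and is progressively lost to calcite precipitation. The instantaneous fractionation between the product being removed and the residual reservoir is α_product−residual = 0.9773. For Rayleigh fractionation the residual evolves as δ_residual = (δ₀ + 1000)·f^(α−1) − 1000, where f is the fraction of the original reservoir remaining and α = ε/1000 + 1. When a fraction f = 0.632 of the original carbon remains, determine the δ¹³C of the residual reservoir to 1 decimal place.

Rayleigh residual: δ_res = (δ₀ + 1000)·f^(α−1) − 1000
α − 1 = -0.02270
f^(α−1) = 0.632^(-0.02270) = 1.010471
δ_res = (-30.3 + 1000) × 1.010471 − 1000 = 979.853 − 1000 = -20.15‰

-20.1‰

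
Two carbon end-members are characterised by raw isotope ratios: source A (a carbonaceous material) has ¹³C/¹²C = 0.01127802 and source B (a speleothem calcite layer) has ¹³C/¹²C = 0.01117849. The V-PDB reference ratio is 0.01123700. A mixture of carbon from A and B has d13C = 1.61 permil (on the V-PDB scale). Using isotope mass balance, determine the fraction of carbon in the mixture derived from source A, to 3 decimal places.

δ_A = (0.01127802/0.01123700 − 1)×1000 = (1.003650 − 1)×1000 = 3.650 permil
δ_B = (0.01117849/0.01123700 − 1)×1000 = (0.994793 − 1)×1000 = -5.207 permil
f_A = (δ_mix − δ_B)/(δ_A − δ_B) = (1.61 − (-5.207))/(3.650 − (-5.207))
f_A = 6.817 / 8.857 = 0.7696

0.770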